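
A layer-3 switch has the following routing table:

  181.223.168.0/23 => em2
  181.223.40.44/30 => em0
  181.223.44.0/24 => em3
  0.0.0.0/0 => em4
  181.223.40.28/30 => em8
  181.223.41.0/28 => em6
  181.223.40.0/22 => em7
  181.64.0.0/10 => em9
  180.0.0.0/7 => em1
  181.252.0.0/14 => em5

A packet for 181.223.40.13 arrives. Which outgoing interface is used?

em7

Routes whose prefix contains 181.223.40.13:
  0.0.0.0/0 (default, matches everything) -> em4
  180.0.0.0/7 (180.0.0.0 - 181.255.255.255) -> em1
  181.223.40.0/22 (181.223.40.0 - 181.223.43.255) -> em7
More-specific entries that do NOT match:
  181.223.40.44/30 (181.223.40.44 - 181.223.40.47) does not contain 181.223.40.13
  181.223.40.28/30 (181.223.40.28 - 181.223.40.31) does not contain 181.223.40.13
  181.223.41.0/28 (181.223.41.0 - 181.223.41.15) does not contain 181.223.40.13
  181.223.44.0/24 (181.223.44.0 - 181.223.44.255) does not contain 181.223.40.13
  181.223.168.0/23 (181.223.168.0 - 181.223.169.255) does not contain 181.223.40.13
Longest matching prefix is /22 -> interface em7.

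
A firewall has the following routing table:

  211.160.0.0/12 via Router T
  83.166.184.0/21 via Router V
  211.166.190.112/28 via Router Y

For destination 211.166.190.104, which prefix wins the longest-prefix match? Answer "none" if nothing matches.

211.160.0.0/12

Entries matching 211.166.190.104:
  211.160.0.0/12 (211.160.0.0 - 211.175.255.255)
Most specific is 211.160.0.0/12.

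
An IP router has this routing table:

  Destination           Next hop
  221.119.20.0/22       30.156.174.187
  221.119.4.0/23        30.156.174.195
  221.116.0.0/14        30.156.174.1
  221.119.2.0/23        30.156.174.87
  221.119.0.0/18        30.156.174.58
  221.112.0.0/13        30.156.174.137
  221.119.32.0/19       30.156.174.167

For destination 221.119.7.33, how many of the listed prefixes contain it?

3

Prefixes containing 221.119.7.33:
  221.112.0.0/13 (221.112.0.0 - 221.119.255.255)
  221.116.0.0/14 (221.116.0.0 - 221.119.255.255)
  221.119.0.0/18 (221.119.0.0 - 221.119.63.255)
Total matching entries: 3.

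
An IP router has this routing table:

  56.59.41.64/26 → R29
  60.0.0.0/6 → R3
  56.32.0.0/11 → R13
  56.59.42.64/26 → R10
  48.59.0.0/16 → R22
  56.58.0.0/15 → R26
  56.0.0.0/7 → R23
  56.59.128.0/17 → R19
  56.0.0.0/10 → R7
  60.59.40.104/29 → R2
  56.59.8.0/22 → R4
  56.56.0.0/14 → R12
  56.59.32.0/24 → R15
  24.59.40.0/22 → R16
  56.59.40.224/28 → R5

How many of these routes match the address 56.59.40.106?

Prefixes containing 56.59.40.106:
  56.0.0.0/7 (56.0.0.0 - 57.255.255.255)
  56.0.0.0/10 (56.0.0.0 - 56.63.255.255)
  56.32.0.0/11 (56.32.0.0 - 56.63.255.255)
  56.56.0.0/14 (56.56.0.0 - 56.59.255.255)
  56.58.0.0/15 (56.58.0.0 - 56.59.255.255)
Total matching entries: 5.

5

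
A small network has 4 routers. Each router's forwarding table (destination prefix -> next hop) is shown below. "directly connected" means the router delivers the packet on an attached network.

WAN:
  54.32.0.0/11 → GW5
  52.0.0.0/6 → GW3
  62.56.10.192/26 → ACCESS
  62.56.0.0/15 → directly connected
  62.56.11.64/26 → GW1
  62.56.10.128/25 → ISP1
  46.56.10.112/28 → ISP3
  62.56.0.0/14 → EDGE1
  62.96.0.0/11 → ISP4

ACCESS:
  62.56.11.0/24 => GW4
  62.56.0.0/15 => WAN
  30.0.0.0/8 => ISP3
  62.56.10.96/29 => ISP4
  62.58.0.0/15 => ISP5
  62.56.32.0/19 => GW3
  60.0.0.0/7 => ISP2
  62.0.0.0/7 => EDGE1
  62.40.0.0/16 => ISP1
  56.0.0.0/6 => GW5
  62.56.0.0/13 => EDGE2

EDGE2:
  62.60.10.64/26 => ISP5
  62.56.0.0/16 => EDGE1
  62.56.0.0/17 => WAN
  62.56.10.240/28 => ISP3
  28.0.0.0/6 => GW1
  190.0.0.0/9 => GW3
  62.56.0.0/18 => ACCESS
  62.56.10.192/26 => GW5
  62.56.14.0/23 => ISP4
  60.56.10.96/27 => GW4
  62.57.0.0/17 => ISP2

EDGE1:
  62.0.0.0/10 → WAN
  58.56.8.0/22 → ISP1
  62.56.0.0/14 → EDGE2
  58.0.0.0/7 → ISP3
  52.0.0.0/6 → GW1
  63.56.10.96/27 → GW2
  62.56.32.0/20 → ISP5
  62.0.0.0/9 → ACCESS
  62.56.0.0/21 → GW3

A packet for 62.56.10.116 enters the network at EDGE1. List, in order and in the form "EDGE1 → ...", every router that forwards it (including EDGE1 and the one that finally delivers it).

At EDGE1: longest match for 62.56.10.116 is 62.56.0.0/14 -> EDGE2
At EDGE2: longest match for 62.56.10.116 is 62.56.0.0/18 -> ACCESS
At ACCESS: longest match for 62.56.10.116 is 62.56.0.0/15 -> WAN
At WAN: longest match for 62.56.10.116 is 62.56.0.0/15 -> directly connected

EDGE1 → EDGE2 → ACCESS → WAN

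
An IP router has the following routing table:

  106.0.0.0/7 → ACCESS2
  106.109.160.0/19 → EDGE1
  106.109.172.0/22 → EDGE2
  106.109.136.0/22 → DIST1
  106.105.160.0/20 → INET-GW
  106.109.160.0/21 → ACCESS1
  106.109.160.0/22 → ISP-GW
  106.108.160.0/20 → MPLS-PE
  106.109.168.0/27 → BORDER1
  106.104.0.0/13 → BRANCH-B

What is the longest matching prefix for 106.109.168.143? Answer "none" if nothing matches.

Entries matching 106.109.168.143:
  106.0.0.0/7 (106.0.0.0 - 107.255.255.255)
  106.104.0.0/13 (106.104.0.0 - 106.111.255.255)
  106.109.160.0/19 (106.109.160.0 - 106.109.191.255)
Most specific is 106.109.160.0/19.

106.109.160.0/19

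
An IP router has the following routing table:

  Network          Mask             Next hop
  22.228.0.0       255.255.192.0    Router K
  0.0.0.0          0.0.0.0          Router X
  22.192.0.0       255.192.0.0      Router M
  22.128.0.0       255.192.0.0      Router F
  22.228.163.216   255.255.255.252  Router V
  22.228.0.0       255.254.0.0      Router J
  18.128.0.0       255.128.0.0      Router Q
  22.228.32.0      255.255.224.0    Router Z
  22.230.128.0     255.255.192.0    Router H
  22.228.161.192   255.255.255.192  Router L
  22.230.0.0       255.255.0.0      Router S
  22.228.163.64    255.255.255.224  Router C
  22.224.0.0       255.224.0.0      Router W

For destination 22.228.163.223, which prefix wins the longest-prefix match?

22.228.0.0/15

Entries matching 22.228.163.223:
  0.0.0.0/0 (default, matches everything)
  22.192.0.0/10 (22.192.0.0 - 22.255.255.255)
  22.224.0.0/11 (22.224.0.0 - 22.255.255.255)
  22.228.0.0/15 (22.228.0.0 - 22.229.255.255)
Most specific is 22.228.0.0/15.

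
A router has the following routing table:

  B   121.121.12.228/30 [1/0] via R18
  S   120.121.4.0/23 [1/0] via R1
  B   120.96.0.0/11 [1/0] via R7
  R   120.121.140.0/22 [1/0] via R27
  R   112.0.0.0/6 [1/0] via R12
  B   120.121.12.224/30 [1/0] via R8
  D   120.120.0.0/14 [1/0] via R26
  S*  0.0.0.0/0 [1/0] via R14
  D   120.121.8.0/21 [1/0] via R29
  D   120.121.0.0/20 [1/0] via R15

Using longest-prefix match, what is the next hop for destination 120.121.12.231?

Routes whose prefix contains 120.121.12.231:
  0.0.0.0/0 (default, matches everything) -> R14
  120.96.0.0/11 (120.96.0.0 - 120.127.255.255) -> R7
  120.120.0.0/14 (120.120.0.0 - 120.123.255.255) -> R26
  120.121.0.0/20 (120.121.0.0 - 120.121.15.255) -> R15
  120.121.8.0/21 (120.121.8.0 - 120.121.15.255) -> R29
More-specific entries that do NOT match:
  121.121.12.228/30 (121.121.12.228 - 121.121.12.231) does not contain 120.121.12.231
  120.121.12.224/30 (120.121.12.224 - 120.121.12.227) does not contain 120.121.12.231
  120.121.4.0/23 (120.121.4.0 - 120.121.5.255) does not contain 120.121.12.231
  120.121.140.0/22 (120.121.140.0 - 120.121.143.255) does not contain 120.121.12.231
Longest matching prefix is /21 -> next hop R29.

R29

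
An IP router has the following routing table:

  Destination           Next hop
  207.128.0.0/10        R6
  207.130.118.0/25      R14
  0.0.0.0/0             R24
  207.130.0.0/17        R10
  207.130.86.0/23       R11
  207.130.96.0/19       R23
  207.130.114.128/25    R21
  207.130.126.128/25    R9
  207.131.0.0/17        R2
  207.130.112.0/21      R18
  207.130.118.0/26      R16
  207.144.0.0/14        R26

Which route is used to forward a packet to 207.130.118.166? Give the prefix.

207.130.112.0/21

Entries matching 207.130.118.166:
  0.0.0.0/0 (default, matches everything)
  207.128.0.0/10 (207.128.0.0 - 207.191.255.255)
  207.130.0.0/17 (207.130.0.0 - 207.130.127.255)
  207.130.96.0/19 (207.130.96.0 - 207.130.127.255)
  207.130.112.0/21 (207.130.112.0 - 207.130.119.255)
Most specific is 207.130.112.0/21.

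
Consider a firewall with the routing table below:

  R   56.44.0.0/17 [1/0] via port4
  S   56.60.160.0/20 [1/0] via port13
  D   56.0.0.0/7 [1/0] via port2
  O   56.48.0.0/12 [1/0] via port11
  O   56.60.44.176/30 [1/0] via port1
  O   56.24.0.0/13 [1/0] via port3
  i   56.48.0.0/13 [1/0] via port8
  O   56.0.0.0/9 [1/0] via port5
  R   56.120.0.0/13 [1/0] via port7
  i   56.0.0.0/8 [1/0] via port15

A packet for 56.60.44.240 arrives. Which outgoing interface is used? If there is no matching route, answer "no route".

Routes whose prefix contains 56.60.44.240:
  56.0.0.0/7 (56.0.0.0 - 57.255.255.255) -> port2
  56.0.0.0/8 (56.0.0.0 - 56.255.255.255) -> port15
  56.0.0.0/9 (56.0.0.0 - 56.127.255.255) -> port5
  56.48.0.0/12 (56.48.0.0 - 56.63.255.255) -> port11
More-specific entries that do NOT match:
  56.60.44.176/30 (56.60.44.176 - 56.60.44.179) does not contain 56.60.44.240
  56.60.160.0/20 (56.60.160.0 - 56.60.175.255) does not contain 56.60.44.240
  56.44.0.0/17 (56.44.0.0 - 56.44.127.255) does not contain 56.60.44.240
  56.24.0.0/13 (56.24.0.0 - 56.31.255.255) does not contain 56.60.44.240
  56.48.0.0/13 (56.48.0.0 - 56.55.255.255) does not contain 56.60.44.240
  56.120.0.0/13 (56.120.0.0 - 56.127.255.255) does not contain 56.60.44.240
Longest matching prefix is /12 -> interface port11.

port11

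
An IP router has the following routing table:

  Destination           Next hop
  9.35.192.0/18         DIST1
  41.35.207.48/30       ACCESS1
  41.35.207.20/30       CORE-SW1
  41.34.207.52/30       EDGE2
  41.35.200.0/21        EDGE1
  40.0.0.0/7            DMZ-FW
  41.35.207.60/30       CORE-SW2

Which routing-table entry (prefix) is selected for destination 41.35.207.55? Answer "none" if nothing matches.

Entries matching 41.35.207.55:
  40.0.0.0/7 (40.0.0.0 - 41.255.255.255)
  41.35.200.0/21 (41.35.200.0 - 41.35.207.255)
Most specific is 41.35.200.0/21.

41.35.200.0/21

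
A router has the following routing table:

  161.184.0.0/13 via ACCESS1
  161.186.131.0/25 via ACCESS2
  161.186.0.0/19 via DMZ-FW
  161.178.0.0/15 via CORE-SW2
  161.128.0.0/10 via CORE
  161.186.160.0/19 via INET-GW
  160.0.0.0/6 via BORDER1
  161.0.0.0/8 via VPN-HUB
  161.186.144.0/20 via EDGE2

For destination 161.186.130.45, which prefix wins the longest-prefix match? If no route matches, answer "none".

161.184.0.0/13

Entries matching 161.186.130.45:
  160.0.0.0/6 (160.0.0.0 - 163.255.255.255)
  161.0.0.0/8 (161.0.0.0 - 161.255.255.255)
  161.128.0.0/10 (161.128.0.0 - 161.191.255.255)
  161.184.0.0/13 (161.184.0.0 - 161.191.255.255)
Most specific is 161.184.0.0/13.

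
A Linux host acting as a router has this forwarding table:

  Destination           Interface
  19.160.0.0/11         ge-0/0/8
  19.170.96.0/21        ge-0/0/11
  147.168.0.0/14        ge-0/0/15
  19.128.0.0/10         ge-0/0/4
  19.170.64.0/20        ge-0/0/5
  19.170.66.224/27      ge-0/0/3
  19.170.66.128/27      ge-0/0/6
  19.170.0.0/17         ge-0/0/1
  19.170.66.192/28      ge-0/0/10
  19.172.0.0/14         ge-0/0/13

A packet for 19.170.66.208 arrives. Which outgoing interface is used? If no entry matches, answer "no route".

ge-0/0/5

Routes whose prefix contains 19.170.66.208:
  19.128.0.0/10 (19.128.0.0 - 19.191.255.255) -> ge-0/0/4
  19.160.0.0/11 (19.160.0.0 - 19.191.255.255) -> ge-0/0/8
  19.170.0.0/17 (19.170.0.0 - 19.170.127.255) -> ge-0/0/1
  19.170.64.0/20 (19.170.64.0 - 19.170.79.255) -> ge-0/0/5
More-specific entries that do NOT match:
  19.170.66.192/28 (19.170.66.192 - 19.170.66.207) does not contain 19.170.66.208
  19.170.66.224/27 (19.170.66.224 - 19.170.66.255) does not contain 19.170.66.208
  19.170.66.128/27 (19.170.66.128 - 19.170.66.159) does not contain 19.170.66.208
  19.170.96.0/21 (19.170.96.0 - 19.170.103.255) does not contain 19.170.66.208
Longest matching prefix is /20 -> interface ge-0/0/5.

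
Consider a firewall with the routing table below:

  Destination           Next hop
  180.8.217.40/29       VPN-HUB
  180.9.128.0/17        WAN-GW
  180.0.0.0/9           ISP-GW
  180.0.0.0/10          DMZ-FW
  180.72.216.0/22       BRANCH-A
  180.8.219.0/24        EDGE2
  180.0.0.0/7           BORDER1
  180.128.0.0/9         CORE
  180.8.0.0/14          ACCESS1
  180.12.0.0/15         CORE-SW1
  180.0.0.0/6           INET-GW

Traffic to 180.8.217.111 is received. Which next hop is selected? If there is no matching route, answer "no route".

Routes whose prefix contains 180.8.217.111:
  180.0.0.0/6 (180.0.0.0 - 183.255.255.255) -> INET-GW
  180.0.0.0/7 (180.0.0.0 - 181.255.255.255) -> BORDER1
  180.0.0.0/9 (180.0.0.0 - 180.127.255.255) -> ISP-GW
  180.0.0.0/10 (180.0.0.0 - 180.63.255.255) -> DMZ-FW
  180.8.0.0/14 (180.8.0.0 - 180.11.255.255) -> ACCESS1
More-specific entries that do NOT match:
  180.8.217.40/29 (180.8.217.40 - 180.8.217.47) does not contain 180.8.217.111
  180.8.219.0/24 (180.8.219.0 - 180.8.219.255) does not contain 180.8.217.111
  180.72.216.0/22 (180.72.216.0 - 180.72.219.255) does not contain 180.8.217.111
  180.9.128.0/17 (180.9.128.0 - 180.9.255.255) does not contain 180.8.217.111
  180.12.0.0/15 (180.12.0.0 - 180.13.255.255) does not contain 180.8.217.111
Longest matching prefix is /14 -> next hop ACCESS1.

ACCESS1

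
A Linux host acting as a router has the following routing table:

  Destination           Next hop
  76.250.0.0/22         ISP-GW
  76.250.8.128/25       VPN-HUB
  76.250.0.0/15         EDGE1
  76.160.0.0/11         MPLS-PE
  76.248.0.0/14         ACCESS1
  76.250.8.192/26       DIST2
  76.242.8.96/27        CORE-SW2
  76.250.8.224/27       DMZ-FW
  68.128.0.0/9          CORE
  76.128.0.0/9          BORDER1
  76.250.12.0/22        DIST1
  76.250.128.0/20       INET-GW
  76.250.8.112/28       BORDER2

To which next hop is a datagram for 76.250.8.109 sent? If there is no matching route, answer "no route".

Routes whose prefix contains 76.250.8.109:
  76.128.0.0/9 (76.128.0.0 - 76.255.255.255) -> BORDER1
  76.248.0.0/14 (76.248.0.0 - 76.251.255.255) -> ACCESS1
  76.250.0.0/15 (76.250.0.0 - 76.251.255.255) -> EDGE1
More-specific entries that do NOT match:
  76.250.8.112/28 (76.250.8.112 - 76.250.8.127) does not contain 76.250.8.109
  76.242.8.96/27 (76.242.8.96 - 76.242.8.127) does not contain 76.250.8.109
  76.250.8.224/27 (76.250.8.224 - 76.250.8.255) does not contain 76.250.8.109
  76.250.8.192/26 (76.250.8.192 - 76.250.8.255) does not contain 76.250.8.109
  76.250.8.128/25 (76.250.8.128 - 76.250.8.255) does not contain 76.250.8.109
  76.250.0.0/22 (76.250.0.0 - 76.250.3.255) does not contain 76.250.8.109
  76.250.12.0/22 (76.250.12.0 - 76.250.15.255) does not contain 76.250.8.109
  76.250.128.0/20 (76.250.128.0 - 76.250.143.255) does not contain 76.250.8.109
Longest matching prefix is /15 -> next hop EDGE1.

EDGE1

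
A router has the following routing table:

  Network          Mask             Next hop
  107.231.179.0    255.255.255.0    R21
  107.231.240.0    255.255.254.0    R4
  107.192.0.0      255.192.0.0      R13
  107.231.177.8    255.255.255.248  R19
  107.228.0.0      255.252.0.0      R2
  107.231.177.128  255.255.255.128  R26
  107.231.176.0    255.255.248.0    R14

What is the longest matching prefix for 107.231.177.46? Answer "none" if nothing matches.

Entries matching 107.231.177.46:
  107.192.0.0/10 (107.192.0.0 - 107.255.255.255)
  107.228.0.0/14 (107.228.0.0 - 107.231.255.255)
  107.231.176.0/21 (107.231.176.0 - 107.231.183.255)
Most specific is 107.231.176.0/21.

107.231.176.0/21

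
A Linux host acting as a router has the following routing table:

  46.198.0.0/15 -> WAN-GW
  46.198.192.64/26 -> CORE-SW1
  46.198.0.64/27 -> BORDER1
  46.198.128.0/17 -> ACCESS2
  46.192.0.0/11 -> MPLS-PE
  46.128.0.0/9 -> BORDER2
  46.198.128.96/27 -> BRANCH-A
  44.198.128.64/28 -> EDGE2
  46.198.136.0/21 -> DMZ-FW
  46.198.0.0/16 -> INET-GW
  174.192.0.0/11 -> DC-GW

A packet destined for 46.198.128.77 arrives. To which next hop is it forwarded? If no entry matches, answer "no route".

ACCESS2

Routes whose prefix contains 46.198.128.77:
  46.128.0.0/9 (46.128.0.0 - 46.255.255.255) -> BORDER2
  46.192.0.0/11 (46.192.0.0 - 46.223.255.255) -> MPLS-PE
  46.198.0.0/15 (46.198.0.0 - 46.199.255.255) -> WAN-GW
  46.198.0.0/16 (46.198.0.0 - 46.198.255.255) -> INET-GW
  46.198.128.0/17 (46.198.128.0 - 46.198.255.255) -> ACCESS2
More-specific entries that do NOT match:
  44.198.128.64/28 (44.198.128.64 - 44.198.128.79) does not contain 46.198.128.77
  46.198.0.64/27 (46.198.0.64 - 46.198.0.95) does not contain 46.198.128.77
  46.198.128.96/27 (46.198.128.96 - 46.198.128.127) does not contain 46.198.128.77
  46.198.192.64/26 (46.198.192.64 - 46.198.192.127) does not contain 46.198.128.77
  46.198.136.0/21 (46.198.136.0 - 46.198.143.255) does not contain 46.198.128.77
Longest matching prefix is /17 -> next hop ACCESS2.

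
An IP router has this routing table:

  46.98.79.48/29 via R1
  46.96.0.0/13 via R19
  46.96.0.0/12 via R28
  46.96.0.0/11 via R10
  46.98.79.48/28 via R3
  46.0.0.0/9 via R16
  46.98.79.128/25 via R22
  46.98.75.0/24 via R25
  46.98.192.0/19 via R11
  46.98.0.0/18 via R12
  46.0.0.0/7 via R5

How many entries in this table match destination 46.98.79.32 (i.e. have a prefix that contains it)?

Prefixes containing 46.98.79.32:
  46.0.0.0/7 (46.0.0.0 - 47.255.255.255)
  46.0.0.0/9 (46.0.0.0 - 46.127.255.255)
  46.96.0.0/11 (46.96.0.0 - 46.127.255.255)
  46.96.0.0/12 (46.96.0.0 - 46.111.255.255)
  46.96.0.0/13 (46.96.0.0 - 46.103.255.255)
Total matching entries: 5.

5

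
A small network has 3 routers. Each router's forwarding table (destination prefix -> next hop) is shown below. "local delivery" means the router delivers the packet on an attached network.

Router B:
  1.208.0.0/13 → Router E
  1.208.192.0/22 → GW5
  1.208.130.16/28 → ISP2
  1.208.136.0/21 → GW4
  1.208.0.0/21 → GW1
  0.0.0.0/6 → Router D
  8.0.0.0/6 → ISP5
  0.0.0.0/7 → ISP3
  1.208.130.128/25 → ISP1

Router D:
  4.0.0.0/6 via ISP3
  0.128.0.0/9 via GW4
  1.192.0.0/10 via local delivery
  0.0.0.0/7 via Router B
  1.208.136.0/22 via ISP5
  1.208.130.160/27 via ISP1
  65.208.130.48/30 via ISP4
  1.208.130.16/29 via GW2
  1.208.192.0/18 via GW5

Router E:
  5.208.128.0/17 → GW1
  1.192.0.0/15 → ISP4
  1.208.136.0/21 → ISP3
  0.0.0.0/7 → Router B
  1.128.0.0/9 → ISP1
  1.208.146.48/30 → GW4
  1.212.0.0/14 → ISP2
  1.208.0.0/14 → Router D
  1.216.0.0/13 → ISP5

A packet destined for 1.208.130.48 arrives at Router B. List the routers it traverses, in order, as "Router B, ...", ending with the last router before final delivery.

Router B, Router E, Router D

At Router B: longest match for 1.208.130.48 is 1.208.0.0/13 -> Router E
At Router E: longest match for 1.208.130.48 is 1.208.0.0/14 -> Router D
At Router D: longest match for 1.208.130.48 is 1.192.0.0/10 -> local delivery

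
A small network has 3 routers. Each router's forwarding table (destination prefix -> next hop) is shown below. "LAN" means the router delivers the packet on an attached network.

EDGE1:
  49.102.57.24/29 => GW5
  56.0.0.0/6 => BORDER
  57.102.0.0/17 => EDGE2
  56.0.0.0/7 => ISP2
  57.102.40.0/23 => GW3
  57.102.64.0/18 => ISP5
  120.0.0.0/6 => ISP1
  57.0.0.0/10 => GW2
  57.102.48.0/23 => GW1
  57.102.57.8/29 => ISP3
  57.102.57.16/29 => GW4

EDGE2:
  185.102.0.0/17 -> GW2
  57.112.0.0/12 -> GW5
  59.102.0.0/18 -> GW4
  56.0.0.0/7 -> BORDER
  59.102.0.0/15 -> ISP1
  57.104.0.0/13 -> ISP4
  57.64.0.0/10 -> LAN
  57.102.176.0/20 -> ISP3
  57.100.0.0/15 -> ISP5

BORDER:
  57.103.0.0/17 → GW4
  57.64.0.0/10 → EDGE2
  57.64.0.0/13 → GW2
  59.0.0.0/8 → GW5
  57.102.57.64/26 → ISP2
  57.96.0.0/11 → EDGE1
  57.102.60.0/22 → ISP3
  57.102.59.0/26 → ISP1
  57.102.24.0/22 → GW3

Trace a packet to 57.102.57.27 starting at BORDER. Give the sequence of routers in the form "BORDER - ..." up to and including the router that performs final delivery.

At BORDER: longest match for 57.102.57.27 is 57.96.0.0/11 -> EDGE1
At EDGE1: longest match for 57.102.57.27 is 57.102.0.0/17 -> EDGE2
At EDGE2: longest match for 57.102.57.27 is 57.64.0.0/10 -> LAN

BORDER - EDGE1 - EDGE2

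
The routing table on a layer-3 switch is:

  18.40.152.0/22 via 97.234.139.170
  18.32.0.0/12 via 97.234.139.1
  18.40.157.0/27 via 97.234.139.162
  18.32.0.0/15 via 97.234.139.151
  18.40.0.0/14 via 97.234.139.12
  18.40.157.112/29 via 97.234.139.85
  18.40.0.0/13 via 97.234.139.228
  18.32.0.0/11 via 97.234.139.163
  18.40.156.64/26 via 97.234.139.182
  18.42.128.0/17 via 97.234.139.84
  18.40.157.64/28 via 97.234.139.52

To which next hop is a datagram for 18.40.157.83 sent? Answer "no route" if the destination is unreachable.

97.234.139.12

Routes whose prefix contains 18.40.157.83:
  18.32.0.0/11 (18.32.0.0 - 18.63.255.255) -> 97.234.139.163
  18.32.0.0/12 (18.32.0.0 - 18.47.255.255) -> 97.234.139.1
  18.40.0.0/13 (18.40.0.0 - 18.47.255.255) -> 97.234.139.228
  18.40.0.0/14 (18.40.0.0 - 18.43.255.255) -> 97.234.139.12
More-specific entries that do NOT match:
  18.40.157.112/29 (18.40.157.112 - 18.40.157.119) does not contain 18.40.157.83
  18.40.157.64/28 (18.40.157.64 - 18.40.157.79) does not contain 18.40.157.83
  18.40.157.0/27 (18.40.157.0 - 18.40.157.31) does not contain 18.40.157.83
  18.40.156.64/26 (18.40.156.64 - 18.40.156.127) does not contain 18.40.157.83
  18.40.152.0/22 (18.40.152.0 - 18.40.155.255) does not contain 18.40.157.83
  18.42.128.0/17 (18.42.128.0 - 18.42.255.255) does not contain 18.40.157.83
  18.32.0.0/15 (18.32.0.0 - 18.33.255.255) does not contain 18.40.157.83
Longest matching prefix is /14 -> next hop 97.234.139.12.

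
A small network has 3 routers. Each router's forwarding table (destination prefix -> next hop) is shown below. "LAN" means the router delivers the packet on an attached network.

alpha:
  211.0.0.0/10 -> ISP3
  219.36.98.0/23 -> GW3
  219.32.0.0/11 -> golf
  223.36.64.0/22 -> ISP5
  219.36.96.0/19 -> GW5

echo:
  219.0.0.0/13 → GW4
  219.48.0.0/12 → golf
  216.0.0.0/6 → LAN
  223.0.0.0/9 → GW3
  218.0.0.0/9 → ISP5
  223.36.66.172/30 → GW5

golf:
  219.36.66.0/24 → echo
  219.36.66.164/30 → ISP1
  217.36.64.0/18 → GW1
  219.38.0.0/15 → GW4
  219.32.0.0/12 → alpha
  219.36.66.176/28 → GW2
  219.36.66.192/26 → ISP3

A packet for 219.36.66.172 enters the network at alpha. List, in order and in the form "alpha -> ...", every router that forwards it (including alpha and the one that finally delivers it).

alpha -> golf -> echo

At alpha: longest match for 219.36.66.172 is 219.32.0.0/11 -> golf
At golf: longest match for 219.36.66.172 is 219.36.66.0/24 -> echo
At echo: longest match for 219.36.66.172 is 216.0.0.0/6 -> LAN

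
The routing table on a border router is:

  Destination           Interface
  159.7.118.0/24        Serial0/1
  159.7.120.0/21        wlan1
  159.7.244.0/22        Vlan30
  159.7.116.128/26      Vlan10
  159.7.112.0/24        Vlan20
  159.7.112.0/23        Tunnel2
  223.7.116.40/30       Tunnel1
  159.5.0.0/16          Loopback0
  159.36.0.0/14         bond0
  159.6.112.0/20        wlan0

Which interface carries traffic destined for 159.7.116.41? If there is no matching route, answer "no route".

No entry's prefix contains 159.7.116.41; there is no default route.

no route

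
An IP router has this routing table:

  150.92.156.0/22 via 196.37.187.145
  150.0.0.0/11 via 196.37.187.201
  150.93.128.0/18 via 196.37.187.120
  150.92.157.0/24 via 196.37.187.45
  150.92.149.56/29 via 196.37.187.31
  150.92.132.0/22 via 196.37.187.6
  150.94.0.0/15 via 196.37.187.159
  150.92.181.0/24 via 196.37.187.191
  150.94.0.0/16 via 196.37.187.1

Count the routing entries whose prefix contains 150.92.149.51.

No listed prefix contains 150.92.149.51.
Total matching entries: 0.

0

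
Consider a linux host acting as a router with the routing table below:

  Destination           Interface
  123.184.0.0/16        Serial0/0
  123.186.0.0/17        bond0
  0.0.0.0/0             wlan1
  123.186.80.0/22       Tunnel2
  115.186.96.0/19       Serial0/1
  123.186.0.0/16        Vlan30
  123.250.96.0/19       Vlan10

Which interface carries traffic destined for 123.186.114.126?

Routes whose prefix contains 123.186.114.126:
  0.0.0.0/0 (default, matches everything) -> wlan1
  123.186.0.0/16 (123.186.0.0 - 123.186.255.255) -> Vlan30
  123.186.0.0/17 (123.186.0.0 - 123.186.127.255) -> bond0
More-specific entries that do NOT match:
  123.186.80.0/22 (123.186.80.0 - 123.186.83.255) does not contain 123.186.114.126
  115.186.96.0/19 (115.186.96.0 - 115.186.127.255) does not contain 123.186.114.126
  123.250.96.0/19 (123.250.96.0 - 123.250.127.255) does not contain 123.186.114.126
Longest matching prefix is /17 -> interface bond0.

bond0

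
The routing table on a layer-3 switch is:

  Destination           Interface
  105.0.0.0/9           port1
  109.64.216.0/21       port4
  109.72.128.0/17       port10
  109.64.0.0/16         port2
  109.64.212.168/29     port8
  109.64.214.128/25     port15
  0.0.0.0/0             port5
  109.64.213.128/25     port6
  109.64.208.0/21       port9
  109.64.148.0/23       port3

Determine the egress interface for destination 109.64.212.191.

Routes whose prefix contains 109.64.212.191:
  0.0.0.0/0 (default, matches everything) -> port5
  109.64.0.0/16 (109.64.0.0 - 109.64.255.255) -> port2
  109.64.208.0/21 (109.64.208.0 - 109.64.215.255) -> port9
More-specific entries that do NOT match:
  109.64.212.168/29 (109.64.212.168 - 109.64.212.175) does not contain 109.64.212.191
  109.64.214.128/25 (109.64.214.128 - 109.64.214.255) does not contain 109.64.212.191
  109.64.213.128/25 (109.64.213.128 - 109.64.213.255) does not contain 109.64.212.191
  109.64.148.0/23 (109.64.148.0 - 109.64.149.255) does not contain 109.64.212.191
Longest matching prefix is /21 -> interface port9.

port9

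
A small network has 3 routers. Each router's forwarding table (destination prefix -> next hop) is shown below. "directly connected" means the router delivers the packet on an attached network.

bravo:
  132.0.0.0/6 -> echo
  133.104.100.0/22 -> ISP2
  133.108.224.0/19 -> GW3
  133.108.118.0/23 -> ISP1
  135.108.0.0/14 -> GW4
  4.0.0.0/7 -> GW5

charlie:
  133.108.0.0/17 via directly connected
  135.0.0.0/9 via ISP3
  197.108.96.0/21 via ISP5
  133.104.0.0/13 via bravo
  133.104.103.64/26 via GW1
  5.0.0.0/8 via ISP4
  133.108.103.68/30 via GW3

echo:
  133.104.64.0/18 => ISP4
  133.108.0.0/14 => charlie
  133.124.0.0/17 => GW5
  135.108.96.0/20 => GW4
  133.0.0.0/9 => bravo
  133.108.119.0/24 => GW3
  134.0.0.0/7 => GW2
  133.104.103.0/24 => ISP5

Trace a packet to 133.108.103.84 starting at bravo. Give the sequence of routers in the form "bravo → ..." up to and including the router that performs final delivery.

bravo → echo → charlie

At bravo: longest match for 133.108.103.84 is 132.0.0.0/6 -> echo
At echo: longest match for 133.108.103.84 is 133.108.0.0/14 -> charlie
At charlie: longest match for 133.108.103.84 is 133.108.0.0/17 -> directly connected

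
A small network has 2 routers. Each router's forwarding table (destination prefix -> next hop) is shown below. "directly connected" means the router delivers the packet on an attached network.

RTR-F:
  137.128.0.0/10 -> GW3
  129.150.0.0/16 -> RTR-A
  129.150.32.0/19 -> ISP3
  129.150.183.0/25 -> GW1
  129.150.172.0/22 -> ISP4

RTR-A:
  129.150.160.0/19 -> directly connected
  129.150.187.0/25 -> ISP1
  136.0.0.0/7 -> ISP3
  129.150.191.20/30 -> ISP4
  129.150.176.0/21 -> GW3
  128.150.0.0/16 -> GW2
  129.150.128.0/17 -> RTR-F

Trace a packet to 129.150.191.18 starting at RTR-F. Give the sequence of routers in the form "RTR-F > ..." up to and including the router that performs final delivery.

At RTR-F: longest match for 129.150.191.18 is 129.150.0.0/16 -> RTR-A
At RTR-A: longest match for 129.150.191.18 is 129.150.160.0/19 -> directly connected

RTR-F > RTR-A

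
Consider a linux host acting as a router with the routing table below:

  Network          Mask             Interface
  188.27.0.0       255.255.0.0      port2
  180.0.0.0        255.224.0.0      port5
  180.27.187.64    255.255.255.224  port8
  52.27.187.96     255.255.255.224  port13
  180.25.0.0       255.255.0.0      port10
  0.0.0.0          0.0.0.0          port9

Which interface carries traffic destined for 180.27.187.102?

Routes whose prefix contains 180.27.187.102:
  0.0.0.0/0 (default, matches everything) -> port9
  180.0.0.0/11 (180.0.0.0 - 180.31.255.255) -> port5
More-specific entries that do NOT match:
  180.27.187.64/27 (180.27.187.64 - 180.27.187.95) does not contain 180.27.187.102
  52.27.187.96/27 (52.27.187.96 - 52.27.187.127) does not contain 180.27.187.102
  188.27.0.0/16 (188.27.0.0 - 188.27.255.255) does not contain 180.27.187.102
  180.25.0.0/16 (180.25.0.0 - 180.25.255.255) does not contain 180.27.187.102
Longest matching prefix is /11 -> interface port5.

port5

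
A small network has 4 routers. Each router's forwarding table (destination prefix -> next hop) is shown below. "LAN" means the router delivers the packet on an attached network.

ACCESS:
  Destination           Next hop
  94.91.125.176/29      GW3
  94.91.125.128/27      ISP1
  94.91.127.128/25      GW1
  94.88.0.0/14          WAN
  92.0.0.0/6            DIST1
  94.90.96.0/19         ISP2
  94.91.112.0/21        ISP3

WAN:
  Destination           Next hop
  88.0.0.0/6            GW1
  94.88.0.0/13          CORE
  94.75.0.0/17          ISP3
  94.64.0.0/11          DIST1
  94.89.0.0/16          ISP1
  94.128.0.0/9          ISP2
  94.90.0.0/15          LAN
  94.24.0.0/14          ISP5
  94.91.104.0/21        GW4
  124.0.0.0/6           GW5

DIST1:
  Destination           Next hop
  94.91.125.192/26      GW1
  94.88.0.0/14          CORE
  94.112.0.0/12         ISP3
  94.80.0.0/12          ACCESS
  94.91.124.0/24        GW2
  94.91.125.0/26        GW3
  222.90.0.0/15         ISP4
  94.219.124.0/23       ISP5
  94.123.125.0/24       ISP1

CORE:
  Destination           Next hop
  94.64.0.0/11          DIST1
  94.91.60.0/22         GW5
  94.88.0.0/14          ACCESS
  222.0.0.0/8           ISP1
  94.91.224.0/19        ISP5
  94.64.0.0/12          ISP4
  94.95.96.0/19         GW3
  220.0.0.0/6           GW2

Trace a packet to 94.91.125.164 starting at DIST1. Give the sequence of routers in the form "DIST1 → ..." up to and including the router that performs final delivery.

DIST1 → CORE → ACCESS → WAN

At DIST1: longest match for 94.91.125.164 is 94.88.0.0/14 -> CORE
At CORE: longest match for 94.91.125.164 is 94.88.0.0/14 -> ACCESS
At ACCESS: longest match for 94.91.125.164 is 94.88.0.0/14 -> WAN
At WAN: longest match for 94.91.125.164 is 94.90.0.0/15 -> LAN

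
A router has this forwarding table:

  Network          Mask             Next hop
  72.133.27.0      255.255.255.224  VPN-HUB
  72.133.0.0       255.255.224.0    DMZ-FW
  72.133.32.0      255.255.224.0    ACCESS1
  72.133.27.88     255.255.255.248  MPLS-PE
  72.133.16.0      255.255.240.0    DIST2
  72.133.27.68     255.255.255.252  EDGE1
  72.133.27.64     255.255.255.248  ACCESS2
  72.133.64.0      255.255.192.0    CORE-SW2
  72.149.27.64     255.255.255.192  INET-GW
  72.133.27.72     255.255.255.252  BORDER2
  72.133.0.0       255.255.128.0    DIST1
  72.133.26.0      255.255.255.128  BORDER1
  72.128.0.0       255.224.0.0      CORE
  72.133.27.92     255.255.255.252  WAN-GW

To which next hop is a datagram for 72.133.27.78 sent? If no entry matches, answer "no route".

Routes whose prefix contains 72.133.27.78:
  72.128.0.0/11 (72.128.0.0 - 72.159.255.255) -> CORE
  72.133.0.0/17 (72.133.0.0 - 72.133.127.255) -> DIST1
  72.133.0.0/19 (72.133.0.0 - 72.133.31.255) -> DMZ-FW
  72.133.16.0/20 (72.133.16.0 - 72.133.31.255) -> DIST2
More-specific entries that do NOT match:
  72.133.27.68/30 (72.133.27.68 - 72.133.27.71) does not contain 72.133.27.78
  72.133.27.72/30 (72.133.27.72 - 72.133.27.75) does not contain 72.133.27.78
  72.133.27.92/30 (72.133.27.92 - 72.133.27.95) does not contain 72.133.27.78
  72.133.27.88/29 (72.133.27.88 - 72.133.27.95) does not contain 72.133.27.78
  72.133.27.64/29 (72.133.27.64 - 72.133.27.71) does not contain 72.133.27.78
  72.133.27.0/27 (72.133.27.0 - 72.133.27.31) does not contain 72.133.27.78
  72.149.27.64/26 (72.149.27.64 - 72.149.27.127) does not contain 72.133.27.78
  72.133.26.0/25 (72.133.26.0 - 72.133.26.127) does not contain 72.133.27.78
Longest matching prefix is /20 -> next hop DIST2.

DIST2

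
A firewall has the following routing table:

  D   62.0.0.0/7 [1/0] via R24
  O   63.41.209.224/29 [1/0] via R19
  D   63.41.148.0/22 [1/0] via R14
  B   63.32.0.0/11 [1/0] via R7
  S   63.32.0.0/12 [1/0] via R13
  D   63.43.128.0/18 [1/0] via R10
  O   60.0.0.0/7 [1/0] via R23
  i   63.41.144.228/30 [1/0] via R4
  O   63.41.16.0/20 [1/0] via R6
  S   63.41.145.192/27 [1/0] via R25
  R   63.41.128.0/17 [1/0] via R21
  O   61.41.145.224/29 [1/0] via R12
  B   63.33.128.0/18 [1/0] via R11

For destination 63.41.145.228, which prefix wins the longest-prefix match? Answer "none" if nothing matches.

Entries matching 63.41.145.228:
  62.0.0.0/7 (62.0.0.0 - 63.255.255.255)
  63.32.0.0/11 (63.32.0.0 - 63.63.255.255)
  63.32.0.0/12 (63.32.0.0 - 63.47.255.255)
  63.41.128.0/17 (63.41.128.0 - 63.41.255.255)
Most specific is 63.41.128.0/17.

63.41.128.0/17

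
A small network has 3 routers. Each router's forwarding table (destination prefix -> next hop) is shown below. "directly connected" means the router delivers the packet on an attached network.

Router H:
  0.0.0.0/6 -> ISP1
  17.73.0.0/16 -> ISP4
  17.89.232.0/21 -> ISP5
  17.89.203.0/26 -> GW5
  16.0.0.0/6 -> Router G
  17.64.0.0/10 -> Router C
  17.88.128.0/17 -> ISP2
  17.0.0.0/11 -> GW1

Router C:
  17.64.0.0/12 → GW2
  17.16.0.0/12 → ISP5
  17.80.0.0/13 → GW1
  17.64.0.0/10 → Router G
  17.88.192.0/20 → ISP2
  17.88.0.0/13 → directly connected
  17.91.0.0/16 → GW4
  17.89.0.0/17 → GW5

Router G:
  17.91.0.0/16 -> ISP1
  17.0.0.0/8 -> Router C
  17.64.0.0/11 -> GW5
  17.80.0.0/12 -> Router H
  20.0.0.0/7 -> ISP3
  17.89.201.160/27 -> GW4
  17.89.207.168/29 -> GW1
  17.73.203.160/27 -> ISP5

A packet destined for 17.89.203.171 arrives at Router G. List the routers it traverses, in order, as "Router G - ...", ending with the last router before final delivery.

At Router G: longest match for 17.89.203.171 is 17.80.0.0/12 -> Router H
At Router H: longest match for 17.89.203.171 is 17.64.0.0/10 -> Router C
At Router C: longest match for 17.89.203.171 is 17.88.0.0/13 -> directly connected

Router G - Router H - Router C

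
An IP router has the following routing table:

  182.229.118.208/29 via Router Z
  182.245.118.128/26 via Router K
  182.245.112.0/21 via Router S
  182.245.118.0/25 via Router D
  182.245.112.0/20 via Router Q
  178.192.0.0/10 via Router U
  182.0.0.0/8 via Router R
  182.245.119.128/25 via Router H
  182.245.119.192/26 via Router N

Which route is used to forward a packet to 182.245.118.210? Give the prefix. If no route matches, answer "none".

Entries matching 182.245.118.210:
  182.0.0.0/8 (182.0.0.0 - 182.255.255.255)
  182.245.112.0/20 (182.245.112.0 - 182.245.127.255)
  182.245.112.0/21 (182.245.112.0 - 182.245.119.255)
Most specific is 182.245.112.0/21.

182.245.112.0/21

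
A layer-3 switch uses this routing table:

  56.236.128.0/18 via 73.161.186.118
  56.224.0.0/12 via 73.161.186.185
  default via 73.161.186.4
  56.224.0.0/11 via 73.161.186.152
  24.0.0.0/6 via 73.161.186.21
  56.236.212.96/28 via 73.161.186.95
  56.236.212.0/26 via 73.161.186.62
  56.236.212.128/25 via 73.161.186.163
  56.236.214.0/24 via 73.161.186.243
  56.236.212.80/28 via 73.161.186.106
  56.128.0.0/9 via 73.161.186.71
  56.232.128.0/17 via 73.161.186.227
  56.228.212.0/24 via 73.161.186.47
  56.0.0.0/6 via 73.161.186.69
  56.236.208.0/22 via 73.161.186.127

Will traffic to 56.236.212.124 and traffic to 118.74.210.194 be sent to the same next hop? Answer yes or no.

56.236.212.124: longest match 56.224.0.0/12 -> 73.161.186.185
118.74.210.194: longest match 0.0.0.0/0 -> 73.161.186.4

no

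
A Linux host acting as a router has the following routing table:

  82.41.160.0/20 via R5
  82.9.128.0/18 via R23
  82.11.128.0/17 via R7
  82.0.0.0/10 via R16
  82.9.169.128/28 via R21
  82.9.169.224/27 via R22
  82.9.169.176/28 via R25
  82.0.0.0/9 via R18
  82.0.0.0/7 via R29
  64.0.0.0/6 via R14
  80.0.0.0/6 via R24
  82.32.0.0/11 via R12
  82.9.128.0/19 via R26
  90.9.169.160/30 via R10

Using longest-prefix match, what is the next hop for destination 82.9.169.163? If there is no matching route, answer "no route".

Routes whose prefix contains 82.9.169.163:
  80.0.0.0/6 (80.0.0.0 - 83.255.255.255) -> R24
  82.0.0.0/7 (82.0.0.0 - 83.255.255.255) -> R29
  82.0.0.0/9 (82.0.0.0 - 82.127.255.255) -> R18
  82.0.0.0/10 (82.0.0.0 - 82.63.255.255) -> R16
  82.9.128.0/18 (82.9.128.0 - 82.9.191.255) -> R23
More-specific entries that do NOT match:
  90.9.169.160/30 (90.9.169.160 - 90.9.169.163) does not contain 82.9.169.163
  82.9.169.128/28 (82.9.169.128 - 82.9.169.143) does not contain 82.9.169.163
  82.9.169.176/28 (82.9.169.176 - 82.9.169.191) does not contain 82.9.169.163
  82.9.169.224/27 (82.9.169.224 - 82.9.169.255) does not contain 82.9.169.163
  82.41.160.0/20 (82.41.160.0 - 82.41.175.255) does not contain 82.9.169.163
  82.9.128.0/19 (82.9.128.0 - 82.9.159.255) does not contain 82.9.169.163
Longest matching prefix is /18 -> next hop R23.

R23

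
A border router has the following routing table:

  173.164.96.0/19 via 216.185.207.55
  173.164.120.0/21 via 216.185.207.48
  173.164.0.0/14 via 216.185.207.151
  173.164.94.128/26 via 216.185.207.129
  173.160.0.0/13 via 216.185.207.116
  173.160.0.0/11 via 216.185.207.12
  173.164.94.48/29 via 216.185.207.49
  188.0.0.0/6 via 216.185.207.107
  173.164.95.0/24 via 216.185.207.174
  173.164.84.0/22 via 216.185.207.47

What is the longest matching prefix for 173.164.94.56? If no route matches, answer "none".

173.164.0.0/14

Entries matching 173.164.94.56:
  173.160.0.0/11 (173.160.0.0 - 173.191.255.255)
  173.160.0.0/13 (173.160.0.0 - 173.167.255.255)
  173.164.0.0/14 (173.164.0.0 - 173.167.255.255)
Most specific is 173.164.0.0/14.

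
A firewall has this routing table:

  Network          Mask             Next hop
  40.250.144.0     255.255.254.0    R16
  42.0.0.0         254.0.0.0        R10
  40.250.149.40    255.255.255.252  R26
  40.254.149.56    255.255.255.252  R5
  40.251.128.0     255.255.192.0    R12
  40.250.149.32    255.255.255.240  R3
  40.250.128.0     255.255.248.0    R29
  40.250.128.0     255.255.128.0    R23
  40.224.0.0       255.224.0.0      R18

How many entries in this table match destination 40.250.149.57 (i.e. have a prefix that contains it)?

Prefixes containing 40.250.149.57:
  40.224.0.0/11 (40.224.0.0 - 40.255.255.255)
  40.250.128.0/17 (40.250.128.0 - 40.250.255.255)
Total matching entries: 2.

2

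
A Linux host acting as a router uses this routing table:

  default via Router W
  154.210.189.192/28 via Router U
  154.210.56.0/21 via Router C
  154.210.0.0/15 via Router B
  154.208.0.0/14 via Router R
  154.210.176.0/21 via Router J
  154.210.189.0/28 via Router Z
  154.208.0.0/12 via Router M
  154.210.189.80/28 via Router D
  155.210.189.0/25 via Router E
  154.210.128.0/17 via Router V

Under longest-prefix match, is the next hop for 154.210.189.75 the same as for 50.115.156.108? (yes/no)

154.210.189.75: longest match 154.210.128.0/17 -> Router V
50.115.156.108: longest match 0.0.0.0/0 -> Router W

no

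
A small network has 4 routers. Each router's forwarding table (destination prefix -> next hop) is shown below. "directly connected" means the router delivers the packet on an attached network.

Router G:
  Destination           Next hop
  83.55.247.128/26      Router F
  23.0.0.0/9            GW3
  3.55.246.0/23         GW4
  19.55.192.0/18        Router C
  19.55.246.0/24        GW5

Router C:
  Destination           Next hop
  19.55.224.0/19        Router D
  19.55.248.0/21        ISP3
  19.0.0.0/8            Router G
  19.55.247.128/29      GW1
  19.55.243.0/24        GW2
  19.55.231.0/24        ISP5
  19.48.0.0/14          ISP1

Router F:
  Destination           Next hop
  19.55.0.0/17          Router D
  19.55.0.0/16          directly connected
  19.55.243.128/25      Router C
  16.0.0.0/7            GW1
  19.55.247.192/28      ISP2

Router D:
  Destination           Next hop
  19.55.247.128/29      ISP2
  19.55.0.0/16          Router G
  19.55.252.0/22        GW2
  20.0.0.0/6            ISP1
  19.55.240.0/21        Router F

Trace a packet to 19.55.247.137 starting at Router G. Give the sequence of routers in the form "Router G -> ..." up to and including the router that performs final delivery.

Router G -> Router C -> Router D -> Router F

At Router G: longest match for 19.55.247.137 is 19.55.192.0/18 -> Router C
At Router C: longest match for 19.55.247.137 is 19.55.224.0/19 -> Router D
At Router D: longest match for 19.55.247.137 is 19.55.240.0/21 -> Router F
At Router F: longest match for 19.55.247.137 is 19.55.0.0/16 -> directly connected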